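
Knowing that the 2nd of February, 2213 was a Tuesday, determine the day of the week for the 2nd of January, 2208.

Count forward from the earlier date (January 2, 2208) to the later (February 2, 2213):
January 2, 2208 → January 2, 2209: 366 days (2208 is a leap year).
January 2, 2209 → January 2, 2210: 365 days.
January 2, 2210 → January 2, 2211: 365 days.
January 2, 2211 → January 2, 2212: 365 days.
January 2, 2212 → January 2, 2213: 366 days (2212 is a leap year).
January 2213: 31 − 2 = 29 days remain.
February 1–2, 2213: 2 days (2213 is not a leap year).
Residual: 31 days.
Total: 1858 days.
1858 mod 7 = 3, so 3 days before Tuesday is Saturday.

Saturday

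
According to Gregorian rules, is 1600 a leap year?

Yes

1600 is a leap year (divisible by 400).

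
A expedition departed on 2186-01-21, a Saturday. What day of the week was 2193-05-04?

Day-of-year of January 21, 2186: 21.
Day-of-year of May 4, 2193: 124.
2186 has 365 days, so 365 − 21 = 344 days remain in 2186.
Full years: 2187: 365; 2188: 366; 2189: 365; 2190: 365; 2191: 365; 2192: 366. Sum = 2192.
Total: 344 + 2192 + 124 = 2660 days.
2660 is a multiple of 7, so 2193-05-04 falls on the same weekday: Saturday.

Saturday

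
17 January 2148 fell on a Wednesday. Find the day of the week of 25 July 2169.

Tuesday

From January 17, 2148 to January 17, 2169: 21 years, of which 6 contain a Feb 29 — 15×365 + 6×366 = 7671 days.
January 2169: 31 − 17 = 14 days remain.
Then February 2169 (28), March (31), April (30), May (31), June (30): 28 + 31 + 30 + 31 + 30 = 150 days.
July 1–25, 2169: 25 days.
Residual: 189 days.
Total: 7860 days.
7860 mod 7 = 6, so 6 days after Wednesday is Tuesday.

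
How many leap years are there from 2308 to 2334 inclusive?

7

Years divisible by 4 in [2308, 2334]: 2308, 2312, 2316, 2320, 2324, 2328, 2332.
No century exceptions apply. Count: 7.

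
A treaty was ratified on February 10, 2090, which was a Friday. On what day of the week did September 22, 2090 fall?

February 2090: 28 − 10 = 18 days remain (2090 is not a leap year, so February has 28 days).
Then March (31), April (30), May (31), June (30), July (31), August (31): 31 + 30 + 31 + 30 + 31 + 31 = 184 days.
September 1–22, 2090: 22 days.
Total: 18 + 184 + 22 = 224 days.
224 is a multiple of 7, so September 22, 2090 falls on the same weekday: Friday.

Friday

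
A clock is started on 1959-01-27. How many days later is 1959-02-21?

25

January 1959: 31 − 27 = 4 days remain.
February 1–21, 1959: 21 days (1959 is not a leap year).
Total: 4 + 21 = 25 days.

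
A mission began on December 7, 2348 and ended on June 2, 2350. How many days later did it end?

Day-of-year of December 7, 2348: 342.
Day-of-year of June 2, 2350: 153.
2348 has 366 days, so 366 − 342 = 24 days remain in 2348.
Full years: 2349: 365. Sum = 365.
Total: 24 + 365 + 153 = 542 days.

542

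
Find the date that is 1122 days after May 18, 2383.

June 13, 2386

Count 1122 days after May 18, 2383:
Day-of-year of May 18, 2383: 138.
Day-of-year of June 13, 2386: 164.
2383 has 365 days, so 365 − 138 = 227 days remain in 2383.
Full years: 2384: 366; 2385: 365. Sum = 731.
Total: 227 + 731 + 164 = 1122 days.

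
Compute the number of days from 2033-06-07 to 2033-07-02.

25

June 2033: 30 − 7 = 23 days remain.
July 1–2, 2033: 2 days.
Total: 23 + 2 = 25 days.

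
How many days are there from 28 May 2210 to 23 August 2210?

87

May 2210: 31 − 28 = 3 days remain.
Then June (30), July (31): 30 + 31 = 61 days.
August 1–23, 2210: 23 days.
Total: 3 + 61 + 23 = 87 days.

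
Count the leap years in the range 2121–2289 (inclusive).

Years divisible by 4: 2124, 2128, …, 2288 — 42 in all.
Of these, 2200 is divisible by 100 but not 400, so not leap.
Leap years: 42 − 1 = 41.

41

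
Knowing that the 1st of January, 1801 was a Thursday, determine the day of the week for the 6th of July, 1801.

January 1801: 31 − 1 = 30 days remain.
Then February 1801 (28), March (31), April (30), May (31), June (30): 28 + 31 + 30 + 31 + 30 = 150 days.
July 1–6, 1801: 6 days.
Total: 30 + 150 + 6 = 186 days.
186 mod 7 = 4, so 4 days after Thursday is Monday.

Monday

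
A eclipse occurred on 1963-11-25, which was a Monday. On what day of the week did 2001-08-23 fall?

Thursday

From November 25, 1963 to November 25, 2000: 37 years, of which 10 contain a Feb 29 — 27×365 + 10×366 = 13515 days.
(2000 is a leap year (divisible by 400).)
November 2000: 30 − 25 = 5 days remain.
Then December (31), January (31), February 2001 (28), March (31), April (30), May (31), June (30), July (31): 31 + 31 + 28 + 31 + 30 + 31 + 30 + 31 = 243 days.
August 1–23, 2001: 23 days.
Residual: 271 days.
Total: 13786 days.
13786 mod 7 = 3, so 3 days after Monday is Thursday.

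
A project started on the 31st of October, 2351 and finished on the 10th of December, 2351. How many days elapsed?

October 2351: 31 − 31 = 0 days remain.
Then November (30): 30 days.
December 1–10, 2351: 10 days.
Total: 0 + 30 + 10 = 40 days.

40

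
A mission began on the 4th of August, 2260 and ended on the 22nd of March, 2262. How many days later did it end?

August 2260: 31 − 4 = 27 days remain.
Then 18 full months totalling 546 days.
March 1–22, 2262: 22 days.
Total: 27 + 546 + 22 = 595 days.

595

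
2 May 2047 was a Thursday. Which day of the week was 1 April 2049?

Thursday

Day-of-year of May 2, 2047: 122.
Day-of-year of April 1, 2049: 91.
2047 has 365 days, so 365 − 122 = 243 days remain in 2047.
Full years: 2048: 366. Sum = 366.
Total: 243 + 366 + 91 = 700 days.
700 is a multiple of 7, so 1 April 2049 falls on the same weekday: Thursday.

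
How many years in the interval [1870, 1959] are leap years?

Years divisible by 4: 1872, 1876, …, 1956 — 22 in all.
Of these, 1900 is divisible by 100 but not 400, so not leap.
Leap years: 22 − 1 = 21.

21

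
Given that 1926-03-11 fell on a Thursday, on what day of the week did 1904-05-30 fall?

Count forward from the earlier date (May 30, 1904) to the later (March 11, 1926):
From May 30, 1904 to May 30, 1925: 21 years, of which 5 contain a Feb 29 — 16×365 + 5×366 = 7670 days.
May 1925: 31 − 30 = 1 day remains.
Then 9 full months totalling 273 days.
March 1–11, 1926: 11 days.
Residual: 285 days.
Total: 7955 days.
7955 mod 7 = 3, so 3 days before Thursday is Monday.

Monday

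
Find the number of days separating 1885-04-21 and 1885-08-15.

April 1885: 30 − 21 = 9 days remain.
Then May (31), June (30), July (31): 31 + 30 + 31 = 92 days.
August 1–15, 1885: 15 days.
Total: 9 + 92 + 15 = 116 days.

116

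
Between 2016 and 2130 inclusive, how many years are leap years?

Years divisible by 4: 2016, 2020, …, 2128 — 29 in all.
Of these, 2100 is divisible by 100 but not 400, so not leap.
Leap years: 29 − 1 = 28.

28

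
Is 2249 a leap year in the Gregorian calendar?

2249 is not a leap year.

No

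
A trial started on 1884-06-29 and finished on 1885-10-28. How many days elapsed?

486

Day-of-year of June 29, 1884: 181.
Day-of-year of October 28, 1885: 301.
1884 has 366 days, so 366 − 181 = 185 days remain in 1884.
Total: 185 + 301 = 486 days.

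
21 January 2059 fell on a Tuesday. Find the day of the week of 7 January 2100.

Day-of-year of January 21, 2059: 21.
Day-of-year of January 7, 2100: 7.
2059 has 365 days, so 365 − 21 = 344 days remain in 2059.
Full years 2060–2099: 30 common + 10 leap = 30×365 + 10×366 = 14610 days.
Total: 344 + 14610 + 7 = 14961 days.
14961 mod 7 = 2, so 2 days after Tuesday is Thursday.

Thursday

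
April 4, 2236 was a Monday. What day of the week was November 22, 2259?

Day-of-year of April 4, 2236: 95.
Day-of-year of November 22, 2259: 326.
2236 has 366 days, so 366 − 95 = 271 days remain in 2236.
Full years 2237–2258: 17 common + 5 leap = 17×365 + 5×366 = 8035 days.
Total: 271 + 8035 + 326 = 8632 days.
8632 mod 7 = 1, so 1 day after Monday is Tuesday.

Tuesday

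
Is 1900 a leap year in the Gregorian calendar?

No

1900 is not a leap year (divisible by 100 but not 400).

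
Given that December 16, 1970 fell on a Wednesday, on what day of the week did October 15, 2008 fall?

Wednesday

From December 16, 1970 to December 16, 2007: 37 years, of which 9 contain a Feb 29 — 28×365 + 9×366 = 13514 days.
(2000 is a leap year (divisible by 400).)
December 2007: 31 − 16 = 15 days remain.
Then 9 full months totalling 274 days.
October 1–15, 2008: 15 days.
Residual: 304 days.
Total: 13818 days.
13818 is a multiple of 7, so October 15, 2008 falls on the same weekday: Wednesday.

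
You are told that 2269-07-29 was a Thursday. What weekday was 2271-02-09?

Day-of-year of July 29, 2269: 210.
Day-of-year of February 9, 2271: 40.
2269 has 365 days, so 365 − 210 = 155 days remain in 2269.
Full years: 2270: 365. Sum = 365.
Total: 155 + 365 + 40 = 560 days.
560 is a multiple of 7, so 2271-02-09 falls on the same weekday: Thursday.

Thursday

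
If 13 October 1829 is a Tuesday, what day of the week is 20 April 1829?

Count forward from the earlier date (April 20, 1829) to the later (October 13, 1829):
April 1829: 30 − 20 = 10 days remain.
Then May (31), June (30), July (31), August (31), September (30): 31 + 30 + 31 + 31 + 30 = 153 days.
October 1–13, 1829: 13 days.
Total: 10 + 153 + 13 = 176 days.
176 mod 7 = 1, so 1 day before Tuesday is Monday.

Monday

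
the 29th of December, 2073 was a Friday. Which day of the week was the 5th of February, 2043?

Thursday

Count forward from the earlier date (February 5, 2043) to the later (December 29, 2073):
Day-of-year of February 5, 2043: 36.
Day-of-year of December 29, 2073: 363.
2043 has 365 days, so 365 − 36 = 329 days remain in 2043.
Full years 2044–2072: 21 common + 8 leap = 21×365 + 8×366 = 10593 days.
Total: 329 + 10593 + 363 = 11285 days.
11285 mod 7 = 1, so 1 day before Friday is Thursday.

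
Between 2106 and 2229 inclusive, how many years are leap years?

Years divisible by 4: 2108, 2112, …, 2228 — 31 in all.
Of these, 2200 is divisible by 100 but not 400, so not leap.
Leap years: 31 − 1 = 30.

30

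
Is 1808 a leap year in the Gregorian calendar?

1808 is a leap year.

Yes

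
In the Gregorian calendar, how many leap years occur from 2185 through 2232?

11

Years divisible by 4 in [2185, 2232]: 2188, 2192, 2196, 2200, 2204, 2208, 2212, 2216, 2220, 2224, 2228, 2232.
Of these, 2200 is divisible by 100 but not 400, so not leap.
Leap years: 12 − 1 = 11.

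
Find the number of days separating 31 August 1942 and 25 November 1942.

86

August 1942: 31 − 31 = 0 days remain.
Then September (30), October (31): 30 + 31 = 61 days.
November 1–25, 1942: 25 days.
Total: 0 + 61 + 25 = 86 days.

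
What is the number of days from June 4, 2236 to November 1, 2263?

Day-of-year of June 4, 2236: 156.
Day-of-year of November 1, 2263: 305.
2236 has 366 days, so 366 − 156 = 210 days remain in 2236.
Full years 2237–2262: 20 common + 6 leap = 20×365 + 6×366 = 9496 days.
Total: 210 + 9496 + 305 = 10011 days.

10011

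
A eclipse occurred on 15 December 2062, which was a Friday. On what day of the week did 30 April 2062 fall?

Count forward from the earlier date (April 30, 2062) to the later (December 15, 2062):
April 2062: 30 − 30 = 0 days remain.
Then May (31), June (30), July (31), August (31), September (30), October (31), November (30): 31 + 30 + 31 + 31 + 30 + 31 + 30 = 214 days.
December 1–15, 2062: 15 days.
Total: 0 + 214 + 15 = 229 days.
229 mod 7 = 5, so 5 days before Friday is Sunday.

Sunday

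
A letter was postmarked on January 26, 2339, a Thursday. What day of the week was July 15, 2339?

Saturday

January 2339: 31 − 26 = 5 days remain.
Then February 2339 (28), March (31), April (30), May (31), June (30): 28 + 31 + 30 + 31 + 30 = 150 days.
July 1–15, 2339: 15 days.
Total: 5 + 150 + 15 = 170 days.
170 mod 7 = 2, so 2 days after Thursday is Saturday.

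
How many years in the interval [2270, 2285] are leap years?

4

Years divisible by 4 in [2270, 2285]: 2272, 2276, 2280, 2284.
No century exceptions apply. Count: 4.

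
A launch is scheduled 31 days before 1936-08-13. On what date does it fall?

1936-07-13

Count 31 days before August 13, 1936:
July 1936: 31 − 13 = 18 days remain.
August 1–13, 1936: 13 days.
Total: 18 + 13 = 31 days.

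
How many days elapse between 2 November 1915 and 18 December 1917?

November 2, 1915 → November 2, 1916: 366 days (1916 is a leap year).
November 2, 1916 → November 2, 1917: 365 days.
November 1917: 30 − 2 = 28 days remain.
December 1–18, 1917: 18 days.
Residual: 46 days.
Total: 777 days.

777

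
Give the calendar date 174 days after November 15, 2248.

May 8, 2249

Count 174 days after November 15, 2248:
November 2248: 30 − 15 = 15 days remain.
Then December (31), January (31), February 2249 (28), March (31), April (30): 31 + 31 + 28 + 31 + 30 = 151 days.
May 1–8, 2249: 8 days.
Total: 15 + 151 + 8 = 174 days.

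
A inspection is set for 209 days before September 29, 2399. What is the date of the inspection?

March 4, 2399

Count 209 days before September 29, 2399:
March 2399: 31 − 4 = 27 days remain.
Then April (30), May (31), June (30), July (31), August (31): 30 + 31 + 30 + 31 + 31 = 153 days.
September 1–29, 2399: 29 days.
Total: 27 + 153 + 29 = 209 days.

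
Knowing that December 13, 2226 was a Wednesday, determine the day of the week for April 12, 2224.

Count forward from the earlier date (April 12, 2224) to the later (December 13, 2226):
April 12, 2224 → April 12, 2225: 365 days.
April 12, 2225 → April 12, 2226: 365 days.
April 2226: 30 − 12 = 18 days remain.
Then May (31), June (30), July (31), August (31), September (30), October (31), November (30): 31 + 30 + 31 + 31 + 30 + 31 + 30 = 214 days.
December 1–13, 2226: 13 days.
Residual: 245 days.
Total: 975 days.
975 mod 7 = 2, so 2 days before Wednesday is Monday.

Monday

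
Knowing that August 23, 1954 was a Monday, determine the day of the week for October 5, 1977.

Wednesday

Day-of-year of August 23, 1954: 235.
Day-of-year of October 5, 1977: 278.
1954 has 365 days, so 365 − 235 = 130 days remain in 1954.
Full years 1955–1976: 16 common + 6 leap = 16×365 + 6×366 = 8036 days.
Total: 130 + 8036 + 278 = 8444 days.
8444 mod 7 = 2, so 2 days after Monday is Wednesday.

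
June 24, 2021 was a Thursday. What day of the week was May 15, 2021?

Saturday

Count forward from the earlier date (May 15, 2021) to the later (June 24, 2021):
May 2021: 31 − 15 = 16 days remain.
June 1–24, 2021: 24 days.
Total: 16 + 24 = 40 days.
40 mod 7 = 5, so 5 days before Thursday is Saturday.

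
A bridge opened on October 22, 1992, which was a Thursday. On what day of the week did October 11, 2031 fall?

From October 22, 1992 to October 22, 2030: 38 years, of which 9 contain a Feb 29 — 29×365 + 9×366 = 13879 days.
(2000 is a leap year (divisible by 400).)
October 2030: 31 − 22 = 9 days remain.
Then 11 full months totalling 334 days.
October 1–11, 2031: 11 days.
Residual: 354 days.
Total: 14233 days.
14233 mod 7 = 2, so 2 days after Thursday is Saturday.

Saturday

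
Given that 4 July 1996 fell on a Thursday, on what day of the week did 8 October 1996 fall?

Tuesday

July 1996: 31 − 4 = 27 days remain.
Then August (31), September (30): 31 + 30 = 61 days.
October 1–8, 1996: 8 days.
Total: 27 + 61 + 8 = 96 days.
96 mod 7 = 5, so 5 days after Thursday is Tuesday.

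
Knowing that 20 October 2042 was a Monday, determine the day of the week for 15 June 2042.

Sunday

Count forward from the earlier date (June 15, 2042) to the later (October 20, 2042):
June 2042: 30 − 15 = 15 days remain.
Then July (31), August (31), September (30): 31 + 31 + 30 = 92 days.
October 1–20, 2042: 20 days.
Total: 15 + 92 + 20 = 127 days.
127 mod 7 = 1, so 1 day before Monday is Sunday.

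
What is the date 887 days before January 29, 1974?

August 26, 1971

Count 887 days before January 29, 1974:
August 26, 1971 → August 26, 1972: 366 days (1972 is a leap year).
August 26, 1972 → August 26, 1973: 365 days.
August 1973: 31 − 26 = 5 days remain.
Then September (30), October (31), November (30), December (31): 30 + 31 + 30 + 31 = 122 days.
January 1–29, 1974: 29 days.
Residual: 156 days.
Total: 887 days.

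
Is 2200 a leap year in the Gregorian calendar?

2200 is not a leap year (divisible by 100 but not 400).

No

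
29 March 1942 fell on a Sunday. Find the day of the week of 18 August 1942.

Tuesday

March 1942: 31 − 29 = 2 days remain.
Then April (30), May (31), June (30), July (31): 30 + 31 + 30 + 31 = 122 days.
August 1–18, 1942: 18 days.
Total: 2 + 122 + 18 = 142 days.
142 mod 7 = 2, so 2 days after Sunday is Tuesday.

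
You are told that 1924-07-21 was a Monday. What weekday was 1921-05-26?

Count forward from the earlier date (May 26, 1921) to the later (July 21, 1924):
May 26, 1921 → May 26, 1922: 365 days.
May 26, 1922 → May 26, 1923: 365 days.
May 26, 1923 → May 26, 1924: 366 days (1924 is a leap year).
May 1924: 31 − 26 = 5 days remain.
Then June (30): 30 days.
July 1–21, 1924: 21 days.
Residual: 56 days.
Total: 1152 days.
1152 mod 7 = 4, so 4 days before Monday is Thursday.

Thursday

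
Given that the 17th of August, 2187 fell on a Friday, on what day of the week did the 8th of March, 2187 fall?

Thursday

Count forward from the earlier date (March 8, 2187) to the later (August 17, 2187):
March 2187: 31 − 8 = 23 days remain.
Then April (30), May (31), June (30), July (31): 30 + 31 + 30 + 31 = 122 days.
August 1–17, 2187: 17 days.
Total: 23 + 122 + 17 = 162 days.
162 mod 7 = 1, so 1 day before Friday is Thursday.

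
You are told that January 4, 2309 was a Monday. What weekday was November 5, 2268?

Count forward from the earlier date (November 5, 2268) to the later (January 4, 2309):
Day-of-year of November 5, 2268: 310.
Day-of-year of January 4, 2309: 4.
2268 has 366 days, so 366 − 310 = 56 days remain in 2268.
Full years 2269–2308: 31 common + 9 leap = 31×365 + 9×366 = 14609 days.
Total: 56 + 14609 + 4 = 14669 days.
14669 mod 7 = 4, so 4 days before Monday is Thursday.

Thursday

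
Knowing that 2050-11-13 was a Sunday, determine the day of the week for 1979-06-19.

Count forward from the earlier date (June 19, 1979) to the later (November 13, 2050):
Day-of-year of June 19, 1979: 170.
Day-of-year of November 13, 2050: 317.
1979 has 365 days, so 365 − 170 = 195 days remain in 1979.
Full years 1980–2049: 52 common + 18 leap = 52×365 + 18×366 = 25568 days.
Total: 195 + 25568 + 317 = 26080 days.
26080 mod 7 = 5, so 5 days before Sunday is Tuesday.

Tuesday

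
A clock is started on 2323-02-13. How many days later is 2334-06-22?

4147

Day-of-year of February 13, 2323: 44.
Day-of-year of June 22, 2334: 173.
2323 has 365 days, so 365 − 44 = 321 days remain in 2323.
Full years 2324–2333: 7 common + 3 leap = 7×365 + 3×366 = 3653 days.
Total: 321 + 3653 + 173 = 4147 days.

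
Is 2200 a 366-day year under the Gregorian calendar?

No

2200 is not a leap year (divisible by 100 but not 400).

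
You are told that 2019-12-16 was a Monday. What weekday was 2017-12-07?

Thursday

Count forward from the earlier date (December 7, 2017) to the later (December 16, 2019):
December 2017: 31 − 7 = 24 days remain.
Then 23 full months totalling 699 days.
December 1–16, 2019: 16 days.
Total: 24 + 699 + 16 = 739 days.
739 mod 7 = 4, so 4 days before Monday is Thursday.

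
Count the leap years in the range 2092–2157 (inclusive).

Years divisible by 4: 2092, 2096, …, 2156 — 17 in all.
Of these, 2100 is divisible by 100 but not 400, so not leap.
Leap years: 17 − 1 = 16.

16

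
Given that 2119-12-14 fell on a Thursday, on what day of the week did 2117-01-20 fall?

Count forward from the earlier date (January 20, 2117) to the later (December 14, 2119):
Day-of-year of January 20, 2117: 20.
Day-of-year of December 14, 2119: 348.
2117 has 365 days, so 365 − 20 = 345 days remain in 2117.
Full years: 2118: 365. Sum = 365.
Total: 345 + 365 + 348 = 1058 days.
1058 mod 7 = 1, so 1 day before Thursday is Wednesday.

Wednesday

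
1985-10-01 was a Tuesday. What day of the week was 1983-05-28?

Count forward from the earlier date (May 28, 1983) to the later (October 1, 1985):
Day-of-year of May 28, 1983: 148.
Day-of-year of October 1, 1985: 274.
1983 has 365 days, so 365 − 148 = 217 days remain in 1983.
Full years: 1984: 366. Sum = 366.
Total: 217 + 366 + 274 = 857 days.
857 mod 7 = 3, so 3 days before Tuesday is Saturday.

Saturday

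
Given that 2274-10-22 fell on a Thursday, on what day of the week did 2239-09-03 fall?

Count forward from the earlier date (September 3, 2239) to the later (October 22, 2274):
Day-of-year of September 3, 2239: 246.
Day-of-year of October 22, 2274: 295.
2239 has 365 days, so 365 − 246 = 119 days remain in 2239.
Full years 2240–2273: 25 common + 9 leap = 25×365 + 9×366 = 12419 days.
Total: 119 + 12419 + 295 = 12833 days.
12833 mod 7 = 2, so 2 days before Thursday is Tuesday.

Tuesday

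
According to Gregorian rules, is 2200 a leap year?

2200 is not a leap year (divisible by 100 but not 400).

No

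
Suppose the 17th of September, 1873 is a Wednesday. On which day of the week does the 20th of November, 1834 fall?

Thursday

Count forward from the earlier date (November 20, 1834) to the later (September 17, 1873):
From November 20, 1834 to November 20, 1872: 38 years, of which 10 contain a Feb 29 — 28×365 + 10×366 = 13880 days.
November 1872: 30 − 20 = 10 days remain.
Then 9 full months totalling 274 days.
September 1–17, 1873: 17 days.
Residual: 301 days.
Total: 14181 days.
14181 mod 7 = 6, so 6 days before Wednesday is Thursday.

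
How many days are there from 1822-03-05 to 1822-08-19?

167

March 1822: 31 − 5 = 26 days remain.
Then April (30), May (31), June (30), July (31): 30 + 31 + 30 + 31 = 122 days.
August 1–19, 1822: 19 days.
Total: 26 + 122 + 19 = 167 days.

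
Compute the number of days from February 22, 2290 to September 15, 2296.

2397

Day-of-year of February 22, 2290: 53.
Day-of-year of September 15, 2296: 259.
2290 has 365 days, so 365 − 53 = 312 days remain in 2290.
Full years: 2291: 365; 2292: 366; 2293: 365; 2294: 365; 2295: 365. Sum = 1826.
Total: 312 + 1826 + 259 = 2397 days.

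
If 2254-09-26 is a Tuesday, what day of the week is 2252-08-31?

Count forward from the earlier date (August 31, 2252) to the later (September 26, 2254):
August 31, 2252 → August 31, 2253: 365 days.
August 31, 2253 → August 31, 2254: 365 days.
August 2254: 31 − 31 = 0 days remain.
September 1–26, 2254: 26 days.
Residual: 26 days.
Total: 756 days.
756 is a multiple of 7, so 2252-08-31 falls on the same weekday: Tuesday.

Tuesday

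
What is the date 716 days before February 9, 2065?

February 24, 2063

Count 716 days before February 9, 2065:
February 24, 2063 → February 24, 2064: 365 days.
February 2064: 29 − 24 = 5 days remain (2064 is a leap year, so February has 29 days).
Then 11 full months totalling 337 days.
February 1–9, 2065: 9 days (2065 is not a leap year).
Residual: 351 days.
Total: 716 days.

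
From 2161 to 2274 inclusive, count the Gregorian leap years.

Years divisible by 4: 2164, 2168, …, 2272 — 28 in all.
Of these, 2200 is divisible by 100 but not 400, so not leap.
Leap years: 28 − 1 = 27.

27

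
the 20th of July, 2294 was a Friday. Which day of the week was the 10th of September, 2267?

Tuesday

Count forward from the earlier date (September 10, 2267) to the later (July 20, 2294):
From September 10, 2267 to September 10, 2293: 26 years, of which 7 contain a Feb 29 — 19×365 + 7×366 = 9497 days.
September 2293: 30 − 10 = 20 days remain.
Then 9 full months totalling 273 days.
July 1–20, 2294: 20 days.
Residual: 313 days.
Total: 9810 days.
9810 mod 7 = 3, so 3 days before Friday is Tuesday.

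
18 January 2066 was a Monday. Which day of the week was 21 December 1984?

Count forward from the earlier date (December 21, 1984) to the later (January 18, 2066):
Day-of-year of December 21, 1984: 356.
Day-of-year of January 18, 2066: 18.
1984 has 366 days, so 366 − 356 = 10 days remain in 1984.
Full years 1985–2065: 61 common + 20 leap = 61×365 + 20×366 = 29585 days.
Total: 10 + 29585 + 18 = 29613 days.
29613 mod 7 = 3, so 3 days before Monday is Friday.

Friday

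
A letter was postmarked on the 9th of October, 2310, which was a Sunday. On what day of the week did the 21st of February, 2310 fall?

Monday

Count forward from the earlier date (February 21, 2310) to the later (October 9, 2310):
February 2310: 28 − 21 = 7 days remain (2310 is not a leap year, so February has 28 days).
Then March (31), April (30), May (31), June (30), July (31), August (31), September (30): 31 + 30 + 31 + 30 + 31 + 31 + 30 = 214 days.
October 1–9, 2310: 9 days.
Total: 7 + 214 + 9 = 230 days.
230 mod 7 = 6, so 6 days before Sunday is Monday.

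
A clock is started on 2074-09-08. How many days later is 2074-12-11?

September 2074: 30 − 8 = 22 days remain.
Then October (31), November (30): 31 + 30 = 61 days.
December 1–11, 2074: 11 days.
Total: 22 + 61 + 11 = 94 days.

94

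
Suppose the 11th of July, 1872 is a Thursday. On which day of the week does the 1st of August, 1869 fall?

Count forward from the earlier date (August 1, 1869) to the later (July 11, 1872):
August 1, 1869 → August 1, 1870: 365 days.
August 1, 1870 → August 1, 1871: 365 days.
August 1871: 31 − 1 = 30 days remain.
Then 10 full months totalling 304 days.
July 1–11, 1872: 11 days.
Residual: 345 days.
Total: 1075 days.
1075 mod 7 = 4, so 4 days before Thursday is Sunday.

Sunday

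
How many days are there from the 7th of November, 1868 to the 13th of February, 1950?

29682

Day-of-year of November 7, 1868: 312.
Day-of-year of February 13, 1950: 44.
1868 has 366 days, so 366 − 312 = 54 days remain in 1868.
Full years 1869–1949: 62 common + 19 leap = 62×365 + 19×366 = 29584 days.
Total: 54 + 29584 + 44 = 29682 days.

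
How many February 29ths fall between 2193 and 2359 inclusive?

Years divisible by 4: 2196, 2200, …, 2356 — 41 in all.
Of these, 2200, 2300 are divisible by 100 but not 400, so not leap.
Leap years: 41 − 2 = 39.

39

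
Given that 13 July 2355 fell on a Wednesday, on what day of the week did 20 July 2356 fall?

Friday

July 2355: 31 − 13 = 18 days remain.
Then 11 full months totalling 335 days.
July 1–20, 2356: 20 days.
Total: 18 + 335 + 20 = 373 days.
373 mod 7 = 2, so 2 days after Wednesday is Friday.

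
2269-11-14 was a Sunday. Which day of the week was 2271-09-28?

Day-of-year of November 14, 2269: 318.
Day-of-year of September 28, 2271: 271.
2269 has 365 days, so 365 − 318 = 47 days remain in 2269.
Full years: 2270: 365. Sum = 365.
Total: 47 + 365 + 271 = 683 days.
683 mod 7 = 4, so 4 days after Sunday is Thursday.

Thursday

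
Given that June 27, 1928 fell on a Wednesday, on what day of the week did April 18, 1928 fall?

Wednesday

Count forward from the earlier date (April 18, 1928) to the later (June 27, 1928):
April 1928: 30 − 18 = 12 days remain.
Then May (31): 31 days.
June 1–27, 1928: 27 days.
Total: 12 + 31 + 27 = 70 days.
70 is a multiple of 7, so April 18, 1928 falls on the same weekday: Wednesday.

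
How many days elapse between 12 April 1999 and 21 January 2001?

650

April 12, 1999 → April 12, 2000: 366 days (2000 is a leap year (divisible by 400)).
April 2000: 30 − 12 = 18 days remain.
Then May (31), June (30), July (31), August (31), September (30), October (31), November (30), December (31): 31 + 30 + 31 + 31 + 30 + 31 + 30 + 31 = 245 days.
January 1–21, 2001: 21 days.
Residual: 284 days.
Total: 650 days.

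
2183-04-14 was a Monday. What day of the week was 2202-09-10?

Day-of-year of April 14, 2183: 104.
Day-of-year of September 10, 2202: 253.
2183 has 365 days, so 365 − 104 = 261 days remain in 2183.
Full years 2184–2201: 14 common + 4 leap = 14×365 + 4×366 = 6574 days.
Total: 261 + 6574 + 253 = 7088 days.
7088 mod 7 = 4, so 4 days after Monday is Friday.

Friday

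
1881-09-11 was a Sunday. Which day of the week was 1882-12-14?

September 11, 1881 → September 11, 1882: 365 days.
September 1882: 30 − 11 = 19 days remain.
Then October (31), November (30): 31 + 30 = 61 days.
December 1–14, 1882: 14 days.
Residual: 94 days.
Total: 459 days.
459 mod 7 = 4, so 4 days after Sunday is Thursday.

Thursday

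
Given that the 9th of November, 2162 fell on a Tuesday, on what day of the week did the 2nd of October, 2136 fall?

Count forward from the earlier date (October 2, 2136) to the later (November 9, 2162):
From October 2, 2136 to October 2, 2162: 26 years, of which 6 contain a Feb 29 — 20×365 + 6×366 = 9496 days.
October 2162: 31 − 2 = 29 days remain.
November 1–9, 2162: 9 days.
Residual: 38 days.
Total: 9534 days.
9534 is a multiple of 7, so the 2nd of October, 2136 falls on the same weekday: Tuesday.

Tuesday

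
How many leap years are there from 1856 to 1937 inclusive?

Years divisible by 4: 1856, 1860, …, 1936 — 21 in all.
Of these, 1900 is divisible by 100 but not 400, so not leap.
Leap years: 21 − 1 = 20.

20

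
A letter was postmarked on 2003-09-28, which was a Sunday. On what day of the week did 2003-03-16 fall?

Count forward from the earlier date (March 16, 2003) to the later (September 28, 2003):
March 2003: 31 − 16 = 15 days remain.
Then April (30), May (31), June (30), July (31), August (31): 30 + 31 + 30 + 31 + 31 = 153 days.
September 1–28, 2003: 28 days.
Total: 15 + 153 + 28 = 196 days.
196 is a multiple of 7, so 2003-03-16 falls on the same weekday: Sunday.

Sunday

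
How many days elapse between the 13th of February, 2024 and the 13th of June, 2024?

February 2024: 29 − 13 = 16 days remain (2024 is a leap year, so February has 29 days).
Then March (31), April (30), May (31): 31 + 30 + 31 = 92 days.
June 1–13, 2024: 13 days.
Total: 16 + 92 + 13 = 121 days.

121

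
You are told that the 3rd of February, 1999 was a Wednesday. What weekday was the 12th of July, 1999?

February 1999: 28 − 3 = 25 days remain (1999 is not a leap year, so February has 28 days).
Then March (31), April (30), May (31), June (30): 31 + 30 + 31 + 30 = 122 days.
July 1–12, 1999: 12 days.
Total: 25 + 122 + 12 = 159 days.
159 mod 7 = 5, so 5 days after Wednesday is Monday.

Monday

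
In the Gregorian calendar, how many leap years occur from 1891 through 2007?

Years divisible by 4: 1892, 1896, …, 2004 — 29 in all.
Of these, 1900 is divisible by 100 but not 400, so not leap.
2000 is divisible by 400, so still leap.
Leap years: 29 − 1 = 28.

28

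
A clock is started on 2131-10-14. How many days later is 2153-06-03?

7903

From October 14, 2131 to October 14, 2152: 21 years, of which 6 contain a Feb 29 — 15×365 + 6×366 = 7671 days.
October 2152: 31 − 14 = 17 days remain.
Then November (30), December (31), January (31), February 2153 (28), March (31), April (30), May (31): 30 + 31 + 31 + 28 + 31 + 30 + 31 = 212 days.
June 1–3, 2153: 3 days.
Residual: 232 days.
Total: 7903 days.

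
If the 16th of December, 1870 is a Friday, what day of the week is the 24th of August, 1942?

From December 16, 1870 to December 16, 1941: 71 years, of which 17 contain a Feb 29 — 54×365 + 17×366 = 25932 days.
(1900 is not a leap year (divisible by 100 but not 400).)
December 1941: 31 − 16 = 15 days remain.
Then January (31), February 1942 (28), March (31), April (30), May (31), June (30), July (31): 31 + 28 + 31 + 30 + 31 + 30 + 31 = 212 days.
August 1–24, 1942: 24 days.
Residual: 251 days.
Total: 26183 days.
26183 mod 7 = 3, so 3 days after Friday is Monday.

Monday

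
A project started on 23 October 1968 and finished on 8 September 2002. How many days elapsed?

12373

Day-of-year of October 23, 1968: 297.
Day-of-year of September 8, 2002: 251.
1968 has 366 days, so 366 − 297 = 69 days remain in 1968.
Full years 1969–2001: 25 common + 8 leap = 25×365 + 8×366 = 12053 days.
Total: 69 + 12053 + 251 = 12373 days.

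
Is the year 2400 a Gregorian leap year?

Yes

2400 is a leap year (divisible by 400).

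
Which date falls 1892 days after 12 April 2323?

16 June 2328

Count 1892 days after April 12, 2323:
April 12, 2323 → April 12, 2324: 366 days (2324 is a leap year).
April 12, 2324 → April 12, 2325: 365 days.
April 12, 2325 → April 12, 2326: 365 days.
April 12, 2326 → April 12, 2327: 365 days.
April 12, 2327 → April 12, 2328: 366 days (2328 is a leap year).
April 2328: 30 − 12 = 18 days remain.
Then May (31): 31 days.
June 1–16, 2328: 16 days.
Residual: 65 days.
Total: 1892 days.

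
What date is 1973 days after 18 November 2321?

14 April 2327

Count 1973 days after November 18, 2321:
November 18, 2321 → November 18, 2322: 365 days.
November 18, 2322 → November 18, 2323: 365 days.
November 18, 2323 → November 18, 2324: 366 days (2324 is a leap year).
November 18, 2324 → November 18, 2325: 365 days.
November 18, 2325 → November 18, 2326: 365 days.
November 2326: 30 − 18 = 12 days remain.
Then December (31), January (31), February 2327 (28), March (31): 31 + 31 + 28 + 31 = 121 days.
April 1–14, 2327: 14 days.
Residual: 147 days.
Total: 1973 days.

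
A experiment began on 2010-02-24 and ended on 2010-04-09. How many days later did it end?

44

February 2010: 28 − 24 = 4 days remain (2010 is not a leap year, so February has 28 days).
Then March (31): 31 days.
April 1–9, 2010: 9 days.
Total: 4 + 31 + 9 = 44 days.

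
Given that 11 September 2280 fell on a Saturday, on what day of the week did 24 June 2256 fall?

Tuesday

Count forward from the earlier date (June 24, 2256) to the later (September 11, 2280):
From June 24, 2256 to June 24, 2280: 24 years, of which 6 contain a Feb 29 — 18×365 + 6×366 = 8766 days.
June 2280: 30 − 24 = 6 days remain.
Then July (31), August (31): 31 + 31 = 62 days.
September 1–11, 2280: 11 days.
Residual: 79 days.
Total: 8845 days.
8845 mod 7 = 4, so 4 days before Saturday is Tuesday.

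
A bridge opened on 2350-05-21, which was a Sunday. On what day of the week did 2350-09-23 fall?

May 2350: 31 − 21 = 10 days remain.
Then June (30), July (31), August (31): 30 + 31 + 31 = 92 days.
September 1–23, 2350: 23 days.
Total: 10 + 92 + 23 = 125 days.
125 mod 7 = 6, so 6 days after Sunday is Saturday.

Saturday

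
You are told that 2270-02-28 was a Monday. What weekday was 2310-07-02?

Saturday

From February 28, 2270 to February 28, 2310: 40 years, of which 9 contain a Feb 29 — 31×365 + 9×366 = 14609 days.
(2300 is not a leap year (divisible by 100 but not 400).)
February 2310: 28 − 28 = 0 days remain (2310 is not a leap year, so February has 28 days).
Then March (31), April (30), May (31), June (30): 31 + 30 + 31 + 30 = 122 days.
July 1–2, 2310: 2 days.
Residual: 124 days.
Total: 14733 days.
14733 mod 7 = 5, so 5 days after Monday is Saturday.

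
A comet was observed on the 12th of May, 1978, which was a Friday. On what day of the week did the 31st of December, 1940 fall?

Tuesday

Count forward from the earlier date (December 31, 1940) to the later (May 12, 1978):
Day-of-year of December 31, 1940: 366.
Day-of-year of May 12, 1978: 132.
1940 has 366 days, so 366 − 366 = 0 days remain in 1940.
Full years 1941–1977: 28 common + 9 leap = 28×365 + 9×366 = 13514 days.
Total: 0 + 13514 + 132 = 13646 days.
13646 mod 7 = 3, so 3 days before Friday is Tuesday.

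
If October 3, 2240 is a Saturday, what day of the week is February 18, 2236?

Count forward from the earlier date (February 18, 2236) to the later (October 3, 2240):
Day-of-year of February 18, 2236: 49.
Day-of-year of October 3, 2240: 277.
2236 has 366 days, so 366 − 49 = 317 days remain in 2236.
Full years: 2237: 365; 2238: 365; 2239: 365. Sum = 1095.
Total: 317 + 1095 + 277 = 1689 days.
1689 mod 7 = 2, so 2 days before Saturday is Thursday.

Thursday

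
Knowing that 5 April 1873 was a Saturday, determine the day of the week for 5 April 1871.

Count forward from the earlier date (April 5, 1871) to the later (April 5, 1873):
Day-of-year of April 5, 1871: 95.
Day-of-year of April 5, 1873: 95.
1871 has 365 days, so 365 − 95 = 270 days remain in 1871.
Full years: 1872: 366. Sum = 366.
Total: 270 + 366 + 95 = 731 days.
731 mod 7 = 3, so 3 days before Saturday is Wednesday.

Wednesday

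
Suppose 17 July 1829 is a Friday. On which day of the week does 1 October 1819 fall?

Count forward from the earlier date (October 1, 1819) to the later (July 17, 1829):
Day-of-year of October 1, 1819: 274.
Day-of-year of July 17, 1829: 198.
1819 has 365 days, so 365 − 274 = 91 days remain in 1819.
Full years 1820–1828: 6 common + 3 leap = 6×365 + 3×366 = 3288 days.
Total: 91 + 3288 + 198 = 3577 days.
3577 is a multiple of 7, so 1 October 1819 falls on the same weekday: Friday.

Friday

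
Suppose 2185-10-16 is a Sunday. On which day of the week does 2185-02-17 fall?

Thursday

Count forward from the earlier date (February 17, 2185) to the later (October 16, 2185):
February 2185: 28 − 17 = 11 days remain (2185 is not a leap year, so February has 28 days).
Then March (31), April (30), May (31), June (30), July (31), August (31), September (30): 31 + 30 + 31 + 30 + 31 + 31 + 30 = 214 days.
October 1–16, 2185: 16 days.
Total: 11 + 214 + 16 = 241 days.
241 mod 7 = 3, so 3 days before Sunday is Thursday.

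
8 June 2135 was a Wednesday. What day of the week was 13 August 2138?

Day-of-year of June 8, 2135: 159.
Day-of-year of August 13, 2138: 225.
2135 has 365 days, so 365 − 159 = 206 days remain in 2135.
Full years: 2136: 366; 2137: 365. Sum = 731.
Total: 206 + 731 + 225 = 1162 days.
1162 is a multiple of 7, so 13 August 2138 falls on the same weekday: Wednesday.

Wednesday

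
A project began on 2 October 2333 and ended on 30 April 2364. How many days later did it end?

11168

Day-of-year of October 2, 2333: 275.
Day-of-year of April 30, 2364: 121.
2333 has 365 days, so 365 − 275 = 90 days remain in 2333.
Full years 2334–2363: 23 common + 7 leap = 23×365 + 7×366 = 10957 days.
Total: 90 + 10957 + 121 = 11168 days.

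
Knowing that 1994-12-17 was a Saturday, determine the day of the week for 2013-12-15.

Day-of-year of December 17, 1994: 351.
Day-of-year of December 15, 2013: 349.
1994 has 365 days, so 365 − 351 = 14 days remain in 1994.
Full years 1995–2012: 13 common + 5 leap = 13×365 + 5×366 = 6575 days.
Total: 14 + 6575 + 349 = 6938 days.
6938 mod 7 = 1, so 1 day after Saturday is Sunday.

Sunday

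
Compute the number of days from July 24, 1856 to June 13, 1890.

Day-of-year of July 24, 1856: 206.
Day-of-year of June 13, 1890: 164.
1856 has 366 days, so 366 − 206 = 160 days remain in 1856.
Full years 1857–1889: 25 common + 8 leap = 25×365 + 8×366 = 12053 days.
Total: 160 + 12053 + 164 = 12377 days.

12377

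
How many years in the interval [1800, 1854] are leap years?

13

Years divisible by 4: 1800, 1804, …, 1852 — 14 in all.
Of these, 1800 is divisible by 100 but not 400, so not leap.
Leap years: 14 − 1 = 13.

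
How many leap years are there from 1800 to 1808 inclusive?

2

Years divisible by 4 in [1800, 1808]: 1800, 1804, 1808.
Of these, 1800 is divisible by 100 but not 400, so not leap.
Leap years: 3 − 1 = 2.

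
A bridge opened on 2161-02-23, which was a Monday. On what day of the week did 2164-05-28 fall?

Monday

February 23, 2161 → February 23, 2162: 365 days.
February 23, 2162 → February 23, 2163: 365 days.
February 23, 2163 → February 23, 2164: 365 days.
February 2164: 29 − 23 = 6 days remain (2164 is a leap year, so February has 29 days).
Then March (31), April (30): 31 + 30 = 61 days.
May 1–28, 2164: 28 days.
Residual: 95 days.
Total: 1190 days.
1190 is a multiple of 7, so 2164-05-28 falls on the same weekday: Monday.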